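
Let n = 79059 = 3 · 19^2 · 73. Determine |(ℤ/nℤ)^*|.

49248

φ(3) = 3 − 1 = 2.
φ(19^2) = 19^1·(19−1) = 19·18 = 342.
φ(73) = 73 − 1 = 72.
φ(79059) = 2 × 342 × 72 = 49248.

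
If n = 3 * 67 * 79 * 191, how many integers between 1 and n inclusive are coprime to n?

φ(3) = 3 − 1 = 2.
φ(67) = 67 − 1 = 66.
φ(79) = 79 − 1 = 78.
φ(191) = 191 − 1 = 190.
φ(3032889) = 2 × 66 × 78 × 190 = 1956240.

1956240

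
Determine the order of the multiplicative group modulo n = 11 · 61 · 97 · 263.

φ(17117881) = 17117881 · (1 − 1/11) · (1 − 1/61) · (1 − 1/97) · (1 − 1/263)
       = 17117881 · 15091200/17117881 = 15091200.

15091200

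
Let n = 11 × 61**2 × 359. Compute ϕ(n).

φ(14694229) = 14694229 · (1 − 1/11) · (1 − 1/61) · (1 − 1/359)
       = 14694229 · 214800/240889 = 13102800.

13102800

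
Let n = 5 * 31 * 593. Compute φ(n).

φ(5) = 5 − 1 = 4.
φ(31) = 31 − 1 = 30.
φ(593) = 593 − 1 = 592.
Since φ is multiplicative, φ(91915) = 4 · 30 · 592 = 71040.

71040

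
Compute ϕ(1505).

Factor 1505: 1505 = 5 · 7 · 43.
φ(5) = 5 − 1 = 4.
φ(7) = 7 − 1 = 6.
φ(43) = 43 − 1 = 42.
Multiply: 4 · 6 · 42 = 1008.

1008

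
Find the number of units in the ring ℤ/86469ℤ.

51840

Prime factorization: 86469 = 3 · 19 · 37 · 41.
φ(3) = 3 − 1 = 2.
φ(19) = 19 − 1 = 18.
φ(37) = 37 − 1 = 36.
φ(41) = 41 − 1 = 40.
φ(86469) = 2 × 18 × 36 × 40 = 51840.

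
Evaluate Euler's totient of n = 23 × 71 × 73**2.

8094240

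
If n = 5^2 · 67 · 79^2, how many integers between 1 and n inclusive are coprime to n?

φ(5^2) = 5^1·(5−1) = 5·4 = 20.
φ(67) = 67 − 1 = 66.
φ(79^2) = 79^2 − 79^1 = 6241 − 79 = 6162.
Since φ is multiplicative, φ(10453675) = 20 · 66 · 6162 = 8133840.

8133840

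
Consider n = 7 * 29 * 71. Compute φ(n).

φ(14413) = 14413 · (1 − 1/7) · (1 − 1/29) · (1 − 1/71)
       = 14413 · 11760/14413 = 11760.

11760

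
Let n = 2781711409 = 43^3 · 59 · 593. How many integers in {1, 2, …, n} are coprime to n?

φ(43^3) = 43^2·(43−1) = 1849·42 = 77658.
φ(59) = 59 − 1 = 58.
φ(593) = 593 − 1 = 592.
Since φ is multiplicative, φ(2781711409) = 77658 · 58 · 592 = 2666465088.

2666465088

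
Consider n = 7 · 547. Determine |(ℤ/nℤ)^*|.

φ(3829) = 3829 · (1 − 1/7) · (1 − 1/547)
       = 3829 · 3276/3829 = 3276.

3276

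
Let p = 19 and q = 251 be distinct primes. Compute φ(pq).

4500

φ(19) = 19 − 1 = 18.
φ(251) = 251 − 1 = 250.
φ(4769) = 18 × 250 = 4500.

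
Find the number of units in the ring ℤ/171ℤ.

108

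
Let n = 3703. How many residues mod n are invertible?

Factor 3703: 3703 = 7 · 23**2.
φ(3703) = 3703 · (1 − 1/7) · (1 − 1/23)
       = 3703 · 132/161 = 3036.

3036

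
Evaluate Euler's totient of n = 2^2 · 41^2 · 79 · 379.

φ(201323284) = 201323284 · (1 − 1/2) · (1 − 1/41) · (1 − 1/79) · (1 − 1/379)
       = 201323284 · 1179360/2455162 = 96707520.

96707520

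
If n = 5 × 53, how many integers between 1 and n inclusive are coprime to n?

φ(265) = 265 · (1 − 1/5) · (1 − 1/53)
       = 265 · 208/265 = 208.

208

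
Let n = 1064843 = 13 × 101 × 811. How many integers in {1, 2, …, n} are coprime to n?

972000

φ(1064843) = 1064843 · (1 − 1/13) · (1 − 1/101) · (1 − 1/811)
       = 1064843 · 972000/1064843 = 972000.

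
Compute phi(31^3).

28830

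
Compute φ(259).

Prime factorization: 259 = 7 · 37.
φ(259) = 259 · (1 − 1/7) · (1 − 1/37)
       = 259 · 216/259 = 216.

216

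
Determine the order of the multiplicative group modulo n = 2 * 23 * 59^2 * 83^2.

φ(2) = 2 − 1 = 1.
φ(23) = 23 − 1 = 22.
φ(59^2) = 59^1·(59−1) = 59·58 = 3422.
φ(83^2) = 83^2 − 83^1 = 6889 − 83 = 6806.
Multiply: 1 · 22 · 3422 · 6806 = 512382904.

512382904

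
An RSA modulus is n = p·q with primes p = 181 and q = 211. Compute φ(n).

φ(pq) = (p−1)(q−1) = 180 · 210 = 37800.

37800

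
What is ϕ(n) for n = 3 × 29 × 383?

21392

φ(33321) = 33321 · (1 − 1/3) · (1 − 1/29) · (1 − 1/383)
       = 33321 · 21392/33321 = 21392.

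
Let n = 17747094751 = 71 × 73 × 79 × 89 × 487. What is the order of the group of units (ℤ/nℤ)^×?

16812956160

φ(17747094751) = 17747094751 · (1 − 1/71) · (1 − 1/73) · (1 − 1/79) · (1 − 1/89) · (1 − 1/487)
       = 17747094751 · 16812956160/17747094751 = 16812956160.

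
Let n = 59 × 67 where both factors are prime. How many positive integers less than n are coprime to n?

3828

φ(n) = (p − 1)(q − 1) = (59−1)(67−1) = 58·66 = 3828.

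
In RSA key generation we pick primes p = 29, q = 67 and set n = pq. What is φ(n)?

φ(n) = (p − 1)(q − 1) = (29−1)(67−1) = 28·66 = 1848.

1848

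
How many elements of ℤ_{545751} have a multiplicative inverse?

322560

545751 = 3^3 · 17 · 29 · 41.
φ(3^3) = 3^2·(3−1) = 9·2 = 18.
φ(17) = 17 − 1 = 16.
φ(29) = 29 − 1 = 28.
φ(41) = 41 − 1 = 40.
Multiply: 18 · 16 · 28 · 40 = 322560.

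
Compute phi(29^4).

φ(29^4) = 29^3·(29−1) = 24389·28 = 682892.

682892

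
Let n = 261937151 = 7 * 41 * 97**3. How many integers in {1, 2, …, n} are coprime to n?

φ(261937151) = 261937151 · (1 − 1/7) · (1 − 1/41) · (1 − 1/97)
       = 261937151 · 23040/27839 = 216783360.

216783360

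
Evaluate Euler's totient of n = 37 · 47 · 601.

993600

φ(37) = 37 − 1 = 36.
φ(47) = 47 − 1 = 46.
φ(601) = 601 − 1 = 600.
φ(1045139) = 36 × 46 × 600 = 993600.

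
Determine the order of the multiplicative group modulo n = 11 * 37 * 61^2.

1317600

φ(1514447) = 1514447 · (1 − 1/11) · (1 − 1/37) · (1 − 1/61)
       = 1514447 · 21600/24827 = 1317600.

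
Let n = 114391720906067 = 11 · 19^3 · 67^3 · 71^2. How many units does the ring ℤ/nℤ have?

95681866064400

φ(11) = 11 − 1 = 10.
φ(19^3) = 19^2·(19−1) = 361·18 = 6498.
φ(67^3) = 67^2·(67−1) = 4489·66 = 296274.
φ(71^2) = 71^1·(71−1) = 71·70 = 4970.
φ(114391720906067) = 10 × 6498 × 296274 × 4970 = 95681866064400.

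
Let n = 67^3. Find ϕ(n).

296274

φ(67^3) = 67^2·(67−1) = 4489·66 = 296274.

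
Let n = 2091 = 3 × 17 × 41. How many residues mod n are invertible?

φ(3) = 3 − 1 = 2.
φ(17) = 17 − 1 = 16.
φ(41) = 41 − 1 = 40.
φ(2091) = 2 × 16 × 40 = 1280.

1280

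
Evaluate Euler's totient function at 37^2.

1332

φ(1369) = 1369 · (1 − 1/37)
       = 1369 · 36/37 = 1332.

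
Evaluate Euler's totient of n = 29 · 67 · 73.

133056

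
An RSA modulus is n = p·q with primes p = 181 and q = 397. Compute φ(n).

φ(181) = 181 − 1 = 180.
φ(397) = 397 − 1 = 396.
φ(71857) = 180 × 396 = 71280.

71280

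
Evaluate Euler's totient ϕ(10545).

First factor: 10545 = 3 · 5 · 19 · 37.
φ(10545) = 10545 · (1 − 1/3) · (1 − 1/5) · (1 − 1/19) · (1 − 1/37)
       = 10545 · 5184/10545 = 5184.

5184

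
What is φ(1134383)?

997920

Prime factorization: 1134383 = 23 · 31 · 37 · 43.
φ(23) = 23 − 1 = 22.
φ(31) = 31 − 1 = 30.
φ(37) = 37 − 1 = 36.
φ(43) = 43 − 1 = 42.
Multiply: 22 · 30 · 36 · 42 = 997920.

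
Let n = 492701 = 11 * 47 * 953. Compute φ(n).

φ(11) = 11 − 1 = 10.
φ(47) = 47 − 1 = 46.
φ(953) = 953 − 1 = 952.
φ(492701) = 10 × 46 × 952 = 437920.

437920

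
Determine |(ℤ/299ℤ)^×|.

Factor 299: 299 = 13 * 23.
φ(13) = 13 − 1 = 12.
φ(23) = 23 − 1 = 22.
φ(299) = 12 × 22 = 264.

264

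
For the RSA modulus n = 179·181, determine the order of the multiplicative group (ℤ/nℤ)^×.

32040

φ(32399) = 32399 · (1 − 1/179) · (1 − 1/181)
       = 32399 · 32040/32399 = 32040.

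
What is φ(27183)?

15360

First factor: 27183 = 3 · 13 · 17 · 41.
φ(3) = 3 − 1 = 2.
φ(13) = 13 − 1 = 12.
φ(17) = 17 − 1 = 16.
φ(41) = 41 − 1 = 40.
Multiply: 2 · 12 · 16 · 40 = 15360.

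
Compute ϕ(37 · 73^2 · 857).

161968896

φ(168977261) = 168977261 · (1 − 1/37) · (1 − 1/73) · (1 − 1/857)
       = 168977261 · 2218752/2314757 = 161968896.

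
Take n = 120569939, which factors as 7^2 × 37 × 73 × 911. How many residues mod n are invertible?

φ(7^2) = 7^2 − 7^1 = 49 − 7 = 42.
φ(37) = 37 − 1 = 36.
φ(73) = 73 − 1 = 72.
φ(911) = 911 − 1 = 910.
Since φ is multiplicative, φ(120569939) = 42 · 36 · 72 · 910 = 99066240.

99066240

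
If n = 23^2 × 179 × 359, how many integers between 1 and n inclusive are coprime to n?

φ(23^2) = 23^2 − 23^1 = 529 − 23 = 506.
φ(179) = 179 − 1 = 178.
φ(359) = 359 − 1 = 358.
Multiply: 506 · 178 · 358 = 32244344.

32244344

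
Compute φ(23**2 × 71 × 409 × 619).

φ(9508849589) = 9508849589 · (1 − 1/23) · (1 − 1/71) · (1 − 1/409) · (1 − 1/619)
       = 9508849589 · 388301760/413428243 = 8930940480.

8930940480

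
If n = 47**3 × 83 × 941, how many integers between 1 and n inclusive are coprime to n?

φ(8108887769) = 8108887769 · (1 − 1/47) · (1 − 1/83) · (1 − 1/941)
       = 8108887769 · 3545680/3670841 = 7832407120.

7832407120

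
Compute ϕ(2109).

1296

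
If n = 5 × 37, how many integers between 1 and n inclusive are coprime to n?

144

φ(185) = 185 · (1 − 1/5) · (1 − 1/37)
       = 185 · 144/185 = 144.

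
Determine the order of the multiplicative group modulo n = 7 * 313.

1872

φ(7) = 7 − 1 = 6.
φ(313) = 313 − 1 = 312.
φ(2191) = 6 × 312 = 1872.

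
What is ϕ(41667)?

24192

Prime factorization: 41667 = 3 * 17 * 19 * 43.
φ(3) = 3 − 1 = 2.
φ(17) = 17 − 1 = 16.
φ(19) = 19 − 1 = 18.
φ(43) = 43 − 1 = 42.
Since φ is multiplicative, φ(41667) = 2 · 16 · 18 · 42 = 24192.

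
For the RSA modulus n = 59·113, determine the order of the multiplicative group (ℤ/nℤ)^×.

For distinct primes, φ(pq) = (p−1)(q−1) = 58 × 112 = 6496.

6496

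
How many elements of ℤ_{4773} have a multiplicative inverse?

4773 = 3 · 37 · 43.
φ(3) = 3 − 1 = 2.
φ(37) = 37 − 1 = 36.
φ(43) = 43 − 1 = 42.
Multiply: 2 · 36 · 42 = 3024.

3024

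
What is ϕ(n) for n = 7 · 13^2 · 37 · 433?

14556672

φ(18952843) = 18952843 · (1 − 1/7) · (1 − 1/13) · (1 − 1/37) · (1 − 1/433)
       = 18952843 · 1119744/1457911 = 14556672.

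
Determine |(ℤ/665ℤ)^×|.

432

665 = 5 · 7 · 19.
φ(5) = 5 − 1 = 4.
φ(7) = 7 − 1 = 6.
φ(19) = 19 − 1 = 18.
φ(665) = 4 × 6 × 18 = 432.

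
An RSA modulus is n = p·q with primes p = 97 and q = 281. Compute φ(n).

φ(97) = 97 − 1 = 96.
φ(281) = 281 − 1 = 280.
Since φ is multiplicative, φ(27257) = 96 · 280 = 26880.

26880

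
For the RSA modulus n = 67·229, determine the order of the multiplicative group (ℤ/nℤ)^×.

φ(67) = 67 − 1 = 66.
φ(229) = 229 − 1 = 228.
Since φ is multiplicative, φ(15343) = 66 · 228 = 15048.

15048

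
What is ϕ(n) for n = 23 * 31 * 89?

58080

φ(23) = 23 − 1 = 22.
φ(31) = 31 − 1 = 30.
φ(89) = 89 − 1 = 88.
Multiply: 22 · 30 · 88 = 58080.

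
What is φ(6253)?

Factor 6253: 6253 = 13^2 × 37.
φ(13^2) = 13^2 − 13^1 = 169 − 13 = 156.
φ(37) = 37 − 1 = 36.
φ(6253) = 156 × 36 = 5616.

5616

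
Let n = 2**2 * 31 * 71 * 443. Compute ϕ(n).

φ(2^2) = 2^2 − 2^1 = 4 − 2 = 2.
φ(31) = 31 − 1 = 30.
φ(71) = 71 − 1 = 70.
φ(443) = 443 − 1 = 442.
Since φ is multiplicative, φ(3900172) = 2 · 30 · 70 · 442 = 1856400.

1856400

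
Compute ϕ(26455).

17280

26455 = 5 × 11 × 13 × 37.
φ(26455) = 26455 · (1 − 1/5) · (1 − 1/11) · (1 − 1/13) · (1 − 1/37)
       = 26455 · 17280/26455 = 17280.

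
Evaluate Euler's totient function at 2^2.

2

φ(4) = 4 · (1 − 1/2)
       = 4 · 1/2 = 2.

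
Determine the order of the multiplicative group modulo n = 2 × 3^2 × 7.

36

φ(2) = 2 − 1 = 1.
φ(3^2) = 3^1·(3−1) = 3·2 = 6.
φ(7) = 7 − 1 = 6.
φ(126) = 1 × 6 × 6 = 36.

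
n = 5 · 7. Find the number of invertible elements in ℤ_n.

φ(5) = 5 − 1 = 4.
φ(7) = 7 − 1 = 6.
Since φ is multiplicative, φ(35) = 4 · 6 = 24.

24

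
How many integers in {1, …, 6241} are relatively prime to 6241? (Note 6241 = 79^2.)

φ(6241) = 6241 · (1 − 1/79)
       = 6241 · 78/79 = 6162.

6162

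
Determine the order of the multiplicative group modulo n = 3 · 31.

60

φ(93) = 93 · (1 − 1/3) · (1 − 1/31)
       = 93 · 60/93 = 60.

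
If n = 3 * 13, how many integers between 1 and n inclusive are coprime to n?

φ(3) = 3 − 1 = 2.
φ(13) = 13 − 1 = 12.
φ(39) = 2 × 12 = 24.

24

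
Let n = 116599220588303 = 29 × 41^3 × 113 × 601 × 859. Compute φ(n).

108553116672000

φ(116599220588303) = 116599220588303 · (1 − 1/29) · (1 − 1/41) · (1 − 1/113) · (1 − 1/601) · (1 − 1/859)
       = 116599220588303 · 64576512000/69363010463 = 108553116672000.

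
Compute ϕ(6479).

5400

6479 = 11 × 19 × 31.
φ(6479) = 6479 · (1 − 1/11) · (1 − 1/19) · (1 − 1/31)
       = 6479 · 5400/6479 = 5400.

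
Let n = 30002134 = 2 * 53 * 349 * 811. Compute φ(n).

14657760

φ(2) = 2 − 1 = 1.
φ(53) = 53 − 1 = 52.
φ(349) = 349 − 1 = 348.
φ(811) = 811 − 1 = 810.
φ(30002134) = 1 × 52 × 348 × 810 = 14657760.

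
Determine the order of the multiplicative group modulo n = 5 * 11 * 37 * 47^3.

φ(5) = 5 − 1 = 4.
φ(11) = 11 − 1 = 10.
φ(37) = 37 − 1 = 36.
φ(47^3) = 47^2·(47−1) = 2209·46 = 101614.
Multiply: 4 · 10 · 36 · 101614 = 146324160.

146324160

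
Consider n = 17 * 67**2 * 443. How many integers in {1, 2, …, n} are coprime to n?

φ(33806659) = 33806659 · (1 − 1/17) · (1 − 1/67) · (1 − 1/443)
       = 33806659 · 466752/504577 = 31272384.

31272384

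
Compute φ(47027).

Prime factorization: 47027 = 31 · 37 · 41.
φ(47027) = 47027 · (1 − 1/31) · (1 − 1/37) · (1 − 1/41)
       = 47027 · 43200/47027 = 43200.

43200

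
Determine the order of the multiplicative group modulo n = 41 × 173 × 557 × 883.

φ(3488557283) = 3488557283 · (1 − 1/41) · (1 − 1/173) · (1 − 1/557) · (1 − 1/883)
       = 3488557283 · 3373896960/3488557283 = 3373896960.

3373896960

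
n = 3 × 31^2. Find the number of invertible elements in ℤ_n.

1860

φ(2883) = 2883 · (1 − 1/3) · (1 − 1/31)
       = 2883 · 60/93 = 1860.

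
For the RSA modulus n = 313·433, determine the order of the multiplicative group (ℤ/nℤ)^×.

134784

φ(pq) = (p−1)(q−1) = 312 · 432 = 134784.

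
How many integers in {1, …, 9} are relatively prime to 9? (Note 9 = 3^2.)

6

φ(3^2) = 3^2 − 3^1 = 9 − 3 = 6.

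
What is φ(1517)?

Prime factorization: 1517 = 37 * 41.
φ(1517) = 1517 · (1 − 1/37) · (1 − 1/41)
       = 1517 · 1440/1517 = 1440.

1440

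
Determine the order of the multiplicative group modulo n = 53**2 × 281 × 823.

φ(53^2) = 53^1·(53−1) = 53·52 = 2756.
φ(281) = 281 − 1 = 280.
φ(823) = 823 − 1 = 822.
Since φ is multiplicative, φ(649617767) = 2756 · 280 · 822 = 634320960.

634320960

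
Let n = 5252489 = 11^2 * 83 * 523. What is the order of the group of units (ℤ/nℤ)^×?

4708440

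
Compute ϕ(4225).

3120

Prime factorization: 4225 = 5^2 · 13^2.
φ(5^2) = 5^2 − 5^1 = 25 − 5 = 20.
φ(13^2) = 13^2 − 13^1 = 169 − 13 = 156.
φ(4225) = 20 × 156 = 3120.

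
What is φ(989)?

924

First factor: 989 = 23 * 43.
φ(989) = 989 · (1 − 1/23) · (1 − 1/43)
       = 989 · 924/989 = 924.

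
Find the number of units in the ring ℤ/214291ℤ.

159720

Prime factorization: 214291 = 7 · 11^3 · 23.
φ(7) = 7 − 1 = 6.
φ(11^3) = 11^2·(11−1) = 121·10 = 1210.
φ(23) = 23 − 1 = 22.
φ(214291) = 6 × 1210 × 22 = 159720.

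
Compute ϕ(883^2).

778806

φ(779689) = 779689 · (1 − 1/883)
       = 779689 · 882/883 = 778806.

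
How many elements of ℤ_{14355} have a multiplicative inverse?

6720

14355 = 3^2 · 5 · 11 · 29.
φ(3^2) = 3^1·(3−1) = 3·2 = 6.
φ(5) = 5 − 1 = 4.
φ(11) = 11 − 1 = 10.
φ(29) = 29 − 1 = 28.
Since φ is multiplicative, φ(14355) = 6 · 4 · 10 · 28 = 6720.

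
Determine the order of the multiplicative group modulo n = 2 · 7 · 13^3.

12168

φ(30758) = 30758 · (1 − 1/2) · (1 − 1/7) · (1 − 1/13)
       = 30758 · 72/182 = 12168.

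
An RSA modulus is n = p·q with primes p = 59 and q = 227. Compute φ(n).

φ(13393) = 13393 · (1 − 1/59) · (1 − 1/227)
       = 13393 · 13108/13393 = 13108.

13108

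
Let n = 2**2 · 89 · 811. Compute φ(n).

φ(2^2) = 2^2 − 2^1 = 4 − 2 = 2.
φ(89) = 89 − 1 = 88.
φ(811) = 811 − 1 = 810.
φ(288716) = 2 × 88 × 810 = 142560.

142560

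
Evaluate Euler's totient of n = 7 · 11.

60

φ(7) = 7 − 1 = 6.
φ(11) = 11 − 1 = 10.
Multiply: 6 · 10 = 60.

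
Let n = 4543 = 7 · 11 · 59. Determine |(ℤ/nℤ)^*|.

φ(4543) = 4543 · (1 − 1/7) · (1 − 1/11) · (1 − 1/59)
       = 4543 · 3480/4543 = 3480.

3480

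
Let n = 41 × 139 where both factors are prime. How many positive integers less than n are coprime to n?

5520

φ(41) = 41 − 1 = 40.
φ(139) = 139 − 1 = 138.
φ(5699) = 40 × 138 = 5520.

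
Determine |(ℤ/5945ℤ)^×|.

4480

Prime factorization: 5945 = 5 · 29 · 41.
φ(5945) = 5945 · (1 − 1/5) · (1 − 1/29) · (1 − 1/41)
       = 5945 · 4480/5945 = 4480.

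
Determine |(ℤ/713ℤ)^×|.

First factor: 713 = 23 × 31.
φ(713) = 713 · (1 − 1/23) · (1 − 1/31)
       = 713 · 660/713 = 660.

660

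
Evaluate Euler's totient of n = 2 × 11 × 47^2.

φ(2) = 2 − 1 = 1.
φ(11) = 11 − 1 = 10.
φ(47^2) = 47^2 − 47^1 = 2209 − 47 = 2162.
Multiply: 1 · 10 · 2162 = 21620.

21620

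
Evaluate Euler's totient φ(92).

44

First factor: 92 = 2^2 * 23.
φ(2^2) = 2^2 − 2^1 = 4 − 2 = 2.
φ(23) = 23 − 1 = 22.
φ(92) = 2 × 22 = 44.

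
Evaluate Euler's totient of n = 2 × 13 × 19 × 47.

φ(2) = 2 − 1 = 1.
φ(13) = 13 − 1 = 12.
φ(19) = 19 − 1 = 18.
φ(47) = 47 − 1 = 46.
Multiply: 1 · 12 · 18 · 46 = 9936.

9936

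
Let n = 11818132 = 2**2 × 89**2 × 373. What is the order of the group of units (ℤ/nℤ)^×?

5827008

φ(2^2) = 2^1·(2−1) = 2·1 = 2.
φ(89^2) = 89^2 − 89^1 = 7921 − 89 = 7832.
φ(373) = 373 − 1 = 372.
φ(11818132) = 2 × 7832 × 372 = 5827008.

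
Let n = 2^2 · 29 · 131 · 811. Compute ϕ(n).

φ(12323956) = 12323956 · (1 − 1/2) · (1 − 1/29) · (1 − 1/131) · (1 − 1/811)
       = 12323956 · 2948400/6161978 = 5896800.

5896800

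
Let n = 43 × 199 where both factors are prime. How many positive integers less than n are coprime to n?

8316

For distinct primes, φ(pq) = (p−1)(q−1) = 42 × 198 = 8316.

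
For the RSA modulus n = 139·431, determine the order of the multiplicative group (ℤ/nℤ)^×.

59340

φ(pq) = (p−1)(q−1) = 138 · 430 = 59340.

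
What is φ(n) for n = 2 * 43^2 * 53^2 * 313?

1552928832

φ(3251344466) = 3251344466 · (1 − 1/2) · (1 − 1/43) · (1 − 1/53) · (1 − 1/313)
       = 3251344466 · 681408/1426654 = 1552928832.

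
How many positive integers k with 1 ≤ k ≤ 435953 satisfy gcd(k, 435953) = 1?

Prime factorization: 435953 = 7^3 × 31 × 41.
φ(435953) = 435953 · (1 − 1/7) · (1 − 1/31) · (1 − 1/41)
       = 435953 · 7200/8897 = 352800.

352800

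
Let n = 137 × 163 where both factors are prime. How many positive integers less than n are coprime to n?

For distinct primes, φ(pq) = (p−1)(q−1) = 136 × 162 = 22032.

22032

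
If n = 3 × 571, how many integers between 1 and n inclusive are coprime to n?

φ(1713) = 1713 · (1 − 1/3) · (1 − 1/571)
       = 1713 · 1140/1713 = 1140.

1140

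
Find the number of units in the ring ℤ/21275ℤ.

15840

21275 = 5^2 · 23 · 37.
φ(21275) = 21275 · (1 − 1/5) · (1 − 1/23) · (1 − 1/37)
       = 21275 · 3168/4255 = 15840.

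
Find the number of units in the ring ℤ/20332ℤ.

8448

Prime factorization: 20332 = 2^2 * 13 * 17 * 23.
φ(20332) = 20332 · (1 − 1/2) · (1 − 1/13) · (1 − 1/17) · (1 − 1/23)
       = 20332 · 4224/10166 = 8448.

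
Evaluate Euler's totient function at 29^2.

φ(841) = 841 · (1 − 1/29)
       = 841 · 28/29 = 812.

812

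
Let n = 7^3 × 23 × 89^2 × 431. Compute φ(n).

21782671680

φ(7^3) = 7^3 − 7^2 = 343 − 49 = 294.
φ(23) = 23 − 1 = 22.
φ(89^2) = 89^2 − 89^1 = 7921 − 89 = 7832.
φ(431) = 431 − 1 = 430.
φ(26932659439) = 294 × 22 × 7832 × 430 = 21782671680.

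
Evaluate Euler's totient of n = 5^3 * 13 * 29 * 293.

φ(5^3) = 5^3 − 5^2 = 125 − 25 = 100.
φ(13) = 13 − 1 = 12.
φ(29) = 29 − 1 = 28.
φ(293) = 293 − 1 = 292.
Since φ is multiplicative, φ(13807625) = 100 · 12 · 28 · 292 = 9811200.

9811200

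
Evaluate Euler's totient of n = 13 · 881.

10560

φ(11453) = 11453 · (1 − 1/13) · (1 − 1/881)
       = 11453 · 10560/11453 = 10560.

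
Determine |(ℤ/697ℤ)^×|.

697 = 17 × 41.
φ(17) = 17 − 1 = 16.
φ(41) = 41 − 1 = 40.
Since φ is multiplicative, φ(697) = 16 · 40 = 640.

640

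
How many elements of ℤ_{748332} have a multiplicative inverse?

224640

748332 = 2**2 * 3**3 * 13**2 * 41.
φ(748332) = 748332 · (1 − 1/2) · (1 − 1/3) · (1 − 1/13) · (1 − 1/41)
       = 748332 · 960/3198 = 224640.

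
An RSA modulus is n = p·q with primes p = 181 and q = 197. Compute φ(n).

φ(181) = 181 − 1 = 180.
φ(197) = 197 − 1 = 196.
Multiply: 180 · 196 = 35280.

35280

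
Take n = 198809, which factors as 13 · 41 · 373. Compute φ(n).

φ(13) = 13 − 1 = 12.
φ(41) = 41 − 1 = 40.
φ(373) = 373 − 1 = 372.
Since φ is multiplicative, φ(198809) = 12 · 40 · 372 = 178560.

178560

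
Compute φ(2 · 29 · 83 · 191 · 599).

φ(550764926) = 550764926 · (1 − 1/2) · (1 − 1/29) · (1 − 1/83) · (1 − 1/191) · (1 − 1/599)
       = 550764926 · 260871520/550764926 = 260871520.

260871520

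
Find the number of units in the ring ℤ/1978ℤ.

First factor: 1978 = 2 · 23 · 43.
φ(2) = 2 − 1 = 1.
φ(23) = 23 − 1 = 22.
φ(43) = 43 − 1 = 42.
φ(1978) = 1 × 22 × 42 = 924.

924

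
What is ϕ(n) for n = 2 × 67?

66

φ(134) = 134 · (1 − 1/2) · (1 − 1/67)
       = 134 · 66/134 = 66.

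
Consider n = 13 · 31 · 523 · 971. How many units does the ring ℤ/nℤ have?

182282400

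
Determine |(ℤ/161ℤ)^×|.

132

161 = 7 * 23.
φ(161) = 161 · (1 − 1/7) · (1 − 1/23)
       = 161 · 132/161 = 132.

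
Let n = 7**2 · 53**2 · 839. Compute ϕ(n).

97000176

φ(115480799) = 115480799 · (1 − 1/7) · (1 − 1/53) · (1 − 1/839)
       = 115480799 · 261456/311269 = 97000176.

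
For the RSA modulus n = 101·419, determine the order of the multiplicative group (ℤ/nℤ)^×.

41800

φ(101) = 101 − 1 = 100.
φ(419) = 419 − 1 = 418.
φ(42319) = 100 × 418 = 41800.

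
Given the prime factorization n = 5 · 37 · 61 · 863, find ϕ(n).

φ(5) = 5 − 1 = 4.
φ(37) = 37 − 1 = 36.
φ(61) = 61 − 1 = 60.
φ(863) = 863 − 1 = 862.
Since φ is multiplicative, φ(9738955) = 4 · 36 · 60 · 862 = 7447680.

7447680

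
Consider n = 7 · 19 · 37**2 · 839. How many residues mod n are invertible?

120551328

φ(7) = 7 − 1 = 6.
φ(19) = 19 − 1 = 18.
φ(37^2) = 37^1·(37−1) = 37·36 = 1332.
φ(839) = 839 − 1 = 838.
φ(152762603) = 6 × 18 × 1332 × 838 = 120551328.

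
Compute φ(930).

240

Factor 930: 930 = 2 · 3 · 5 · 31.
φ(2) = 2 − 1 = 1.
φ(3) = 3 − 1 = 2.
φ(5) = 5 − 1 = 4.
φ(31) = 31 − 1 = 30.
Since φ is multiplicative, φ(930) = 1 · 2 · 4 · 30 = 240.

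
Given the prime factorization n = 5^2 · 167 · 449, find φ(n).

1487360

φ(1874575) = 1874575 · (1 − 1/5) · (1 − 1/167) · (1 − 1/449)
       = 1874575 · 297472/374915 = 1487360.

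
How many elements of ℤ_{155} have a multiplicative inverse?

120

First factor: 155 = 5 * 31.
φ(5) = 5 − 1 = 4.
φ(31) = 31 − 1 = 30.
Multiply: 4 · 30 = 120.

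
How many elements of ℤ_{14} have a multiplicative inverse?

14 = 2 · 7.
φ(2) = 2 − 1 = 1.
φ(7) = 7 − 1 = 6.
Since φ is multiplicative, φ(14) = 1 · 6 = 6.

6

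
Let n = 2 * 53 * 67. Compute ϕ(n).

3432

φ(2) = 2 − 1 = 1.
φ(53) = 53 − 1 = 52.
φ(67) = 67 − 1 = 66.
Since φ is multiplicative, φ(7102) = 1 · 52 · 66 = 3432.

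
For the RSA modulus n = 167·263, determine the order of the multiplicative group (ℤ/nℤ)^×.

43492

φ(pq) = (p−1)(q−1) = 166 · 262 = 43492.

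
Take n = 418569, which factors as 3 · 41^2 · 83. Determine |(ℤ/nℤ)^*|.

268960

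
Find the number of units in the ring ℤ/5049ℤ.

2880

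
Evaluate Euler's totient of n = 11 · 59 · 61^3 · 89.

φ(13110649541) = 13110649541 · (1 − 1/11) · (1 − 1/59) · (1 − 1/61) · (1 − 1/89)
       = 13110649541 · 3062400/3523421 = 11395190400.

11395190400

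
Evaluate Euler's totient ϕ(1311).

792

Factor 1311: 1311 = 3 · 19 · 23.
φ(1311) = 1311 · (1 − 1/3) · (1 − 1/19) · (1 − 1/23)
       = 1311 · 792/1311 = 792.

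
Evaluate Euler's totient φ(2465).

First factor: 2465 = 5 × 17 × 29.
φ(2465) = 2465 · (1 − 1/5) · (1 − 1/17) · (1 − 1/29)
       = 2465 · 1792/2465 = 1792.

1792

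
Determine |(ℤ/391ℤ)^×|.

352

First factor: 391 = 17 · 23.
φ(391) = 391 · (1 − 1/17) · (1 − 1/23)
       = 391 · 352/391 = 352.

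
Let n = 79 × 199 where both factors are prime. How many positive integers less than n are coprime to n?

15444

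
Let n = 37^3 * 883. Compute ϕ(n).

43468488

φ(37^3) = 37^3 − 37^2 = 50653 − 1369 = 49284.
φ(883) = 883 − 1 = 882.
φ(44726599) = 49284 × 882 = 43468488.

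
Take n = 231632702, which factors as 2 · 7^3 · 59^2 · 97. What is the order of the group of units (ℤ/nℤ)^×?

96582528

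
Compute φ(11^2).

110

φ(11^2) = 11^2 − 11^1 = 121 − 11 = 110.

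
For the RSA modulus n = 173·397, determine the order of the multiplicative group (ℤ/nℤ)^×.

For distinct primes, φ(pq) = (p−1)(q−1) = 172 × 396 = 68112.

68112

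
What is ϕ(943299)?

498960

Prime factorization: 943299 = 3^3 · 7^2 · 23 · 31.
φ(3^3) = 3^2·(3−1) = 9·2 = 18.
φ(7^2) = 7^2 − 7^1 = 49 − 7 = 42.
φ(23) = 23 − 1 = 22.
φ(31) = 31 − 1 = 30.
Since φ is multiplicative, φ(943299) = 18 · 42 · 22 · 30 = 498960.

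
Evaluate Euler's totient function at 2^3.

4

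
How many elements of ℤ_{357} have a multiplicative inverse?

192

First factor: 357 = 3 * 7 * 17.
φ(357) = 357 · (1 − 1/3) · (1 − 1/7) · (1 − 1/17)
       = 357 · 192/357 = 192.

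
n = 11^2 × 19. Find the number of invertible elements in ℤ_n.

1980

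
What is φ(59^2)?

3422

φ(3481) = 3481 · (1 − 1/59)
       = 3481 · 58/59 = 3422.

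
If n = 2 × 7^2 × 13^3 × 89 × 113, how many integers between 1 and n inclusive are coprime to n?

φ(2) = 2 − 1 = 1.
φ(7^2) = 7^1·(7−1) = 7·6 = 42.
φ(13^3) = 13^3 − 13^2 = 2197 − 169 = 2028.
φ(89) = 89 − 1 = 88.
φ(113) = 113 − 1 = 112.
Since φ is multiplicative, φ(2165332442) = 1 · 42 · 2028 · 88 · 112 = 839494656.

839494656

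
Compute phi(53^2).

2756

φ(2809) = 2809 · (1 − 1/53)
       = 2809 · 52/53 = 2756.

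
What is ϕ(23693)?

21168

Prime factorization: 23693 = 19 × 29 × 43.
φ(19) = 19 − 1 = 18.
φ(29) = 29 − 1 = 28.
φ(43) = 43 − 1 = 42.
Multiply: 18 · 28 · 42 = 21168.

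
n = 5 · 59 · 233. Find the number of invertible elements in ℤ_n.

53824

φ(5) = 5 − 1 = 4.
φ(59) = 59 − 1 = 58.
φ(233) = 233 − 1 = 232.
Since φ is multiplicative, φ(68735) = 4 · 58 · 232 = 53824.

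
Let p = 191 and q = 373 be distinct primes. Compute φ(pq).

φ(71243) = 71243 · (1 − 1/191) · (1 − 1/373)
       = 71243 · 70680/71243 = 70680.

70680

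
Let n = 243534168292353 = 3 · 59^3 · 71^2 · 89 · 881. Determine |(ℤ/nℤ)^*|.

φ(243534168292353) = 243534168292353 · (1 − 1/3) · (1 − 1/59) · (1 − 1/71) · (1 − 1/89) · (1 − 1/881)
       = 243534168292353 · 628812800/985365903 = 155411712332800.

155411712332800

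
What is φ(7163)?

Factor 7163: 7163 = 13 · 19 · 29.
φ(13) = 13 − 1 = 12.
φ(19) = 19 − 1 = 18.
φ(29) = 29 − 1 = 28.
Multiply: 12 · 18 · 28 = 6048.

6048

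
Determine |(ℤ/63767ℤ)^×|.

52800

63767 = 11^2 · 17 · 31.
φ(11^2) = 11^2 − 11^1 = 121 − 11 = 110.
φ(17) = 17 − 1 = 16.
φ(31) = 31 − 1 = 30.
φ(63767) = 110 × 16 × 30 = 52800.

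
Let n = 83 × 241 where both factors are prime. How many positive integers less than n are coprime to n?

19680

φ(pq) = (p−1)(q−1) = 82 · 240 = 19680.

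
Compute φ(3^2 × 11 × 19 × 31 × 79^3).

15772255200

φ(3^2) = 3^2 − 3^1 = 9 − 3 = 6.
φ(11) = 11 − 1 = 10.
φ(19) = 19 − 1 = 18.
φ(31) = 31 − 1 = 30.
φ(79^3) = 79^2·(79−1) = 6241·78 = 486798.
Since φ is multiplicative, φ(28749597129) = 6 · 10 · 18 · 30 · 486798 = 15772255200.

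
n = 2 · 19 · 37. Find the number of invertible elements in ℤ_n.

648

φ(2) = 2 − 1 = 1.
φ(19) = 19 − 1 = 18.
φ(37) = 37 − 1 = 36.
φ(1406) = 1 × 18 × 36 = 648.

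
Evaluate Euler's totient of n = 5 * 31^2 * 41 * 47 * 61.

410688000

φ(564813335) = 564813335 · (1 − 1/5) · (1 − 1/31) · (1 − 1/41) · (1 − 1/47) · (1 − 1/61)
       = 564813335 · 13248000/18219785 = 410688000.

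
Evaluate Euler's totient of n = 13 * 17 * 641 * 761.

93388800

φ(107804021) = 107804021 · (1 − 1/13) · (1 − 1/17) · (1 − 1/641) · (1 − 1/761)
       = 107804021 · 93388800/107804021 = 93388800.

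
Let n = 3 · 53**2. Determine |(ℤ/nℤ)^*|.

5512

φ(3) = 3 − 1 = 2.
φ(53^2) = 53^1·(53−1) = 53·52 = 2756.
Multiply: 2 · 2756 = 5512.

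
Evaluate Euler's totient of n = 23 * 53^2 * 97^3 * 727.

φ(42867601899497) = 42867601899497 · (1 − 1/23) · (1 − 1/53) · (1 − 1/97) · (1 − 1/727)
       = 42867601899497 · 79732224/85962661 = 39760626267648.

39760626267648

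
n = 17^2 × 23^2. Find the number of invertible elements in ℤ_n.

φ(152881) = 152881 · (1 − 1/17) · (1 − 1/23)
       = 152881 · 352/391 = 137632.

137632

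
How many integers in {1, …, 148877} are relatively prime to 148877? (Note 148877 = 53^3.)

φ(53^3) = 53^2·(53−1) = 2809·52 = 146068.

146068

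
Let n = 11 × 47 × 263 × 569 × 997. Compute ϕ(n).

68181538560

φ(77135396503) = 77135396503 · (1 − 1/11) · (1 − 1/47) · (1 − 1/263) · (1 − 1/569) · (1 − 1/997)
       = 77135396503 · 68181538560/77135396503 = 68181538560.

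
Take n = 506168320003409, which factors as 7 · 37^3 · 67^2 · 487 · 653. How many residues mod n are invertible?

414342805700736

φ(7) = 7 − 1 = 6.
φ(37^3) = 37^3 − 37^2 = 50653 − 1369 = 49284.
φ(67^2) = 67^1·(67−1) = 67·66 = 4422.
φ(487) = 487 − 1 = 486.
φ(653) = 653 − 1 = 652.
Multiply: 6 · 49284 · 4422 · 486 · 652 = 414342805700736.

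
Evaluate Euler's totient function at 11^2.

φ(11^2) = 11^2 − 11^1 = 121 − 11 = 110.

110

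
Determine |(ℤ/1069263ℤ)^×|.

606528

First factor: 1069263 = 3^2 × 13^2 × 19 × 37.
φ(1069263) = 1069263 · (1 − 1/3) · (1 − 1/13) · (1 − 1/19) · (1 − 1/37)
       = 1069263 · 15552/27417 = 606528.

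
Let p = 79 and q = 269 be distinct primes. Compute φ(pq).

20904

φ(n) = (p − 1)(q − 1) = (79−1)(269−1) = 78·268 = 20904.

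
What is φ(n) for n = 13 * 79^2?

φ(81133) = 81133 · (1 − 1/13) · (1 − 1/79)
       = 81133 · 936/1027 = 73944.

73944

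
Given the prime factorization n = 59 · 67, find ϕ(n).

φ(59) = 59 − 1 = 58.
φ(67) = 67 − 1 = 66.
Multiply: 58 · 66 = 3828.

3828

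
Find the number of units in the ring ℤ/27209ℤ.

Prime factorization: 27209 = 7 · 13^2 · 23.
φ(27209) = 27209 · (1 − 1/7) · (1 − 1/13) · (1 − 1/23)
       = 27209 · 1584/2093 = 20592.

20592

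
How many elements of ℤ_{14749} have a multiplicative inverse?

12348

Factor 14749: 14749 = 7**3 · 43.
φ(14749) = 14749 · (1 − 1/7) · (1 − 1/43)
       = 14749 · 252/301 = 12348.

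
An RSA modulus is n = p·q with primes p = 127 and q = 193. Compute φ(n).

24192

φ(pq) = (p−1)(q−1) = 126 · 192 = 24192.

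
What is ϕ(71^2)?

4970

φ(71^2) = 71^1·(71−1) = 71·70 = 4970.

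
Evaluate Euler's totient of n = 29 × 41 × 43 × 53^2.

129642240

φ(143615743) = 143615743 · (1 − 1/29) · (1 − 1/41) · (1 − 1/43) · (1 − 1/53)
       = 143615743 · 2446080/2709731 = 129642240.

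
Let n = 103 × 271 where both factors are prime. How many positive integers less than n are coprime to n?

27540

For distinct primes, φ(pq) = (p−1)(q−1) = 102 × 270 = 27540.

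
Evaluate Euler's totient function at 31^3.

φ(31^3) = 31^3 − 31^2 = 29791 − 961 = 28830.

28830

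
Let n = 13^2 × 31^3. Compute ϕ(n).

φ(5034679) = 5034679 · (1 − 1/13) · (1 − 1/31)
       = 5034679 · 360/403 = 4497480.

4497480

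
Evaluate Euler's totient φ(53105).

36288

53105 = 5 * 13 * 19 * 43.
φ(53105) = 53105 · (1 − 1/5) · (1 − 1/13) · (1 − 1/19) · (1 − 1/43)
       = 53105 · 36288/53105 = 36288.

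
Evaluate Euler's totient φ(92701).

69120

First factor: 92701 = 7 · 17 · 19 · 41.
φ(92701) = 92701 · (1 − 1/7) · (1 − 1/17) · (1 − 1/19) · (1 − 1/41)
       = 92701 · 69120/92701 = 69120.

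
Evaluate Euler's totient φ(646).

Factor 646: 646 = 2 · 17 · 19.
φ(646) = 646 · (1 − 1/2) · (1 − 1/17) · (1 − 1/19)
       = 646 · 288/646 = 288.

288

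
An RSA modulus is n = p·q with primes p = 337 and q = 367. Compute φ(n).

φ(337) = 337 − 1 = 336.
φ(367) = 367 − 1 = 366.
Since φ is multiplicative, φ(123679) = 336 · 366 = 122976.

122976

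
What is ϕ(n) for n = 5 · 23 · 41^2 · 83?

11834240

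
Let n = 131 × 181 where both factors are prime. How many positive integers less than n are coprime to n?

23400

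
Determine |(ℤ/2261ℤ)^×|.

1728

2261 = 7 · 17 · 19.
φ(2261) = 2261 · (1 − 1/7) · (1 − 1/17) · (1 − 1/19)
       = 2261 · 1728/2261 = 1728.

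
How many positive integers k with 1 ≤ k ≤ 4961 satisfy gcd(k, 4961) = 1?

First factor: 4961 = 11^2 · 41.
φ(11^2) = 11^2 − 11^1 = 121 − 11 = 110.
φ(41) = 41 − 1 = 40.
Since φ is multiplicative, φ(4961) = 110 · 40 = 4400.

4400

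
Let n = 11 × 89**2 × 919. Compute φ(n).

φ(11) = 11 − 1 = 10.
φ(89^2) = 89^2 − 89^1 = 7921 − 89 = 7832.
φ(919) = 919 − 1 = 918.
Multiply: 10 · 7832 · 918 = 71897760.

71897760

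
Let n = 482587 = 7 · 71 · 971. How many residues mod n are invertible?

407400

φ(7) = 7 − 1 = 6.
φ(71) = 71 − 1 = 70.
φ(971) = 971 − 1 = 970.
Multiply: 6 · 70 · 970 = 407400.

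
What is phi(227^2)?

51302

φ(51529) = 51529 · (1 − 1/227)
       = 51529 · 226/227 = 51302.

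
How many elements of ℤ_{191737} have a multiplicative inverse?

191737 = 7**3 · 13 · 43.
φ(191737) = 191737 · (1 − 1/7) · (1 − 1/13) · (1 − 1/43)
       = 191737 · 3024/3913 = 148176.

148176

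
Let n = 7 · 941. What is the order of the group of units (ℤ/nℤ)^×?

5640

φ(6587) = 6587 · (1 − 1/7) · (1 − 1/941)
       = 6587 · 5640/6587 = 5640.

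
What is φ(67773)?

40320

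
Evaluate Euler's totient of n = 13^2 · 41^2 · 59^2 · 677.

591827508480

φ(669494648693) = 669494648693 · (1 − 1/13) · (1 − 1/41) · (1 − 1/59) · (1 − 1/677)
       = 669494648693 · 18819840/21289619 = 591827508480.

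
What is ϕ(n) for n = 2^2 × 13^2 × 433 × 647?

φ(189382076) = 189382076 · (1 − 1/2) · (1 − 1/13) · (1 − 1/433) · (1 − 1/647)
       = 189382076 · 3348864/7283926 = 87070464.

87070464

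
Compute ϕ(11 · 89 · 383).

φ(374957) = 374957 · (1 − 1/11) · (1 − 1/89) · (1 − 1/383)
       = 374957 · 336160/374957 = 336160.

336160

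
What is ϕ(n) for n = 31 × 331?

φ(31) = 31 − 1 = 30.
φ(331) = 331 − 1 = 330.
Since φ is multiplicative, φ(10261) = 30 · 330 = 9900.

9900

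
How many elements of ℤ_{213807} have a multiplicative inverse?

118800

First factor: 213807 = 3 · 11**2 · 19 · 31.
φ(213807) = 213807 · (1 − 1/3) · (1 − 1/11) · (1 − 1/19) · (1 − 1/31)
       = 213807 · 10800/19437 = 118800.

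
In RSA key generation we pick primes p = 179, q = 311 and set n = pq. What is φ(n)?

φ(179) = 179 − 1 = 178.
φ(311) = 311 − 1 = 310.
Multiply: 178 · 310 = 55180.

55180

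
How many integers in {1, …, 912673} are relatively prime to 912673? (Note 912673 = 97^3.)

903264

φ(912673) = 912673 · (1 − 1/97)
       = 912673 · 96/97 = 903264.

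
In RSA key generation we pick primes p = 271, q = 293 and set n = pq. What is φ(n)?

78840

φ(n) = (p − 1)(q − 1) = (271−1)(293−1) = 270·292 = 78840.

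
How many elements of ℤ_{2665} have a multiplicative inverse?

First factor: 2665 = 5 · 13 · 41.
φ(2665) = 2665 · (1 − 1/5) · (1 − 1/13) · (1 − 1/41)
       = 2665 · 1920/2665 = 1920.

1920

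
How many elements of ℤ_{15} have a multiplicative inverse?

Prime factorization: 15 = 3 · 5.
φ(15) = 15 · (1 − 1/3) · (1 − 1/5)
       = 15 · 8/15 = 8.

8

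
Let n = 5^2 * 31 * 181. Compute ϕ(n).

108000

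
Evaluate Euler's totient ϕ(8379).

Prime factorization: 8379 = 3^2 · 7^2 · 19.
φ(3^2) = 3^1·(3−1) = 3·2 = 6.
φ(7^2) = 7^1·(7−1) = 7·6 = 42.
φ(19) = 19 − 1 = 18.
Multiply: 6 · 42 · 18 = 4536.

4536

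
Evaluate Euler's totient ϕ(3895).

Factor 3895: 3895 = 5 · 19 · 41.
φ(3895) = 3895 · (1 − 1/5) · (1 − 1/19) · (1 − 1/41)
       = 3895 · 2880/3895 = 2880.

2880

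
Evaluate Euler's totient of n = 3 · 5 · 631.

5040

φ(3) = 3 − 1 = 2.
φ(5) = 5 − 1 = 4.
φ(631) = 631 − 1 = 630.
Since φ is multiplicative, φ(9465) = 2 · 4 · 630 = 5040.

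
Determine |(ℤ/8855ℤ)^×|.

Factor 8855: 8855 = 5 × 7 × 11 × 23.
φ(8855) = 8855 · (1 − 1/5) · (1 − 1/7) · (1 − 1/11) · (1 − 1/23)
       = 8855 · 5280/8855 = 5280.

5280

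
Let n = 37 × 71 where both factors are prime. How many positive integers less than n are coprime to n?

2520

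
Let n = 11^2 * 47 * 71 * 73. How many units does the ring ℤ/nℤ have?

φ(11^2) = 11^1·(11−1) = 11·10 = 110.
φ(47) = 47 − 1 = 46.
φ(71) = 71 − 1 = 70.
φ(73) = 73 − 1 = 72.
φ(29475721) = 110 × 46 × 70 × 72 = 25502400.

25502400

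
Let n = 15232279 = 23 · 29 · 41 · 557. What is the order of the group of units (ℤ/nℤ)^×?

13699840

φ(15232279) = 15232279 · (1 − 1/23) · (1 − 1/29) · (1 − 1/41) · (1 − 1/557)
       = 15232279 · 13699840/15232279 = 13699840.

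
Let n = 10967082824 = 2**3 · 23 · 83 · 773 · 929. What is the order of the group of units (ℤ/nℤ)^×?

5169657856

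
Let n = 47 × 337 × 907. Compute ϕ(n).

14003136

φ(14365973) = 14365973 · (1 − 1/47) · (1 − 1/337) · (1 − 1/907)
       = 14365973 · 14003136/14365973 = 14003136.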